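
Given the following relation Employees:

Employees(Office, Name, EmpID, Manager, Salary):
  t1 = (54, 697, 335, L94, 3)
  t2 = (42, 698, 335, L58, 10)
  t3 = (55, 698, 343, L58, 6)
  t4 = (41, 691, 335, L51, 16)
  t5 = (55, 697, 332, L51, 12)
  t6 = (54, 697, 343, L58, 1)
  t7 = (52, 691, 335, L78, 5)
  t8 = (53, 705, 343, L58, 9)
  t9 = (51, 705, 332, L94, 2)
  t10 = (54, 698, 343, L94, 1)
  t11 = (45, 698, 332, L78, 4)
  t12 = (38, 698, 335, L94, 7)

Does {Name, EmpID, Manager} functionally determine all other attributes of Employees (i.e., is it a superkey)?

Yes

All 12 rows have distinct {Name, EmpID, Manager} values, so {Name, EmpID, Manager} → (all attributes) holds and {Name, EmpID, Manager} is a superkey.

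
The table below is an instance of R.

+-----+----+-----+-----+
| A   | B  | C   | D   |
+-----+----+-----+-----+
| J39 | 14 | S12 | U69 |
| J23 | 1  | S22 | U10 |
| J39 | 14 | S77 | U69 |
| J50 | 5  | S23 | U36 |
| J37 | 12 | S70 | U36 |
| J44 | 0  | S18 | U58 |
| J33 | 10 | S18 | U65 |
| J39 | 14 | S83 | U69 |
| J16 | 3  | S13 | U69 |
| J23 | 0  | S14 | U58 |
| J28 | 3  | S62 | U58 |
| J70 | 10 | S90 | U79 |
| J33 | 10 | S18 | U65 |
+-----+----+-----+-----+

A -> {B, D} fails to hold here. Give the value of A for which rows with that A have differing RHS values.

A=J39: 3 rows → {B,D} = (14, U69), (14, U69), (14, U69) ✓
A=J23: 2 rows → {B,D} takes values {(1, U10), (0, U58)} — violation
A=J50: 1 row → {B,D} = (5, U36) ✓
A=J37: 1 row → {B,D} = (12, U36) ✓
A=J44: 1 row → {B,D} = (0, U58) ✓
A=J33: 2 rows → {B,D} = (10, U65), (10, U65) ✓
A=J16: 1 row → {B,D} = (3, U69) ✓
A=J28: 1 row → {B,D} = (3, U58) ✓
A=J70: 1 row → {B,D} = (10, U79) ✓
The only A value with inconsistent RHS is A=J23.

J23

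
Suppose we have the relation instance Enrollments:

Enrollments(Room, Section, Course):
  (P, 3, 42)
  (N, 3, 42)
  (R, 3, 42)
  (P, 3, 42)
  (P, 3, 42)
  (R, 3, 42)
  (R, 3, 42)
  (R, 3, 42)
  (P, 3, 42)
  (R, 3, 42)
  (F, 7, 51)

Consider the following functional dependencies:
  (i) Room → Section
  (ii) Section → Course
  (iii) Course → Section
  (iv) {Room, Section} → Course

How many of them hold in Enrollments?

(i) Room → Section: every LHS value maps to a single RHS value — holds.
(ii) Section → Course: every LHS value maps to a single RHS value — holds.
(iii) Course → Section: every LHS value maps to a single RHS value — holds.
(iv) {Room, Section} → Course: every LHS value maps to a single RHS value — holds.
4 of the 4 dependencies hold.

4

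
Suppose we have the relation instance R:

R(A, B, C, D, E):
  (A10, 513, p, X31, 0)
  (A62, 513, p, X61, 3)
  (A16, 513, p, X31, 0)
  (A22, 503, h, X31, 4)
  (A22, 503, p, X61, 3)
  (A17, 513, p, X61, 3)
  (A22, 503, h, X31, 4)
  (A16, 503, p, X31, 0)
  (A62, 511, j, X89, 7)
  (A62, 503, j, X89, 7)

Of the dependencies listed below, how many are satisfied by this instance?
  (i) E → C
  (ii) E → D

(i) E → C: every LHS value maps to a single RHS value — holds.
(ii) E → D: every LHS value maps to a single RHS value — holds.
2 of the 2 dependencies hold.

2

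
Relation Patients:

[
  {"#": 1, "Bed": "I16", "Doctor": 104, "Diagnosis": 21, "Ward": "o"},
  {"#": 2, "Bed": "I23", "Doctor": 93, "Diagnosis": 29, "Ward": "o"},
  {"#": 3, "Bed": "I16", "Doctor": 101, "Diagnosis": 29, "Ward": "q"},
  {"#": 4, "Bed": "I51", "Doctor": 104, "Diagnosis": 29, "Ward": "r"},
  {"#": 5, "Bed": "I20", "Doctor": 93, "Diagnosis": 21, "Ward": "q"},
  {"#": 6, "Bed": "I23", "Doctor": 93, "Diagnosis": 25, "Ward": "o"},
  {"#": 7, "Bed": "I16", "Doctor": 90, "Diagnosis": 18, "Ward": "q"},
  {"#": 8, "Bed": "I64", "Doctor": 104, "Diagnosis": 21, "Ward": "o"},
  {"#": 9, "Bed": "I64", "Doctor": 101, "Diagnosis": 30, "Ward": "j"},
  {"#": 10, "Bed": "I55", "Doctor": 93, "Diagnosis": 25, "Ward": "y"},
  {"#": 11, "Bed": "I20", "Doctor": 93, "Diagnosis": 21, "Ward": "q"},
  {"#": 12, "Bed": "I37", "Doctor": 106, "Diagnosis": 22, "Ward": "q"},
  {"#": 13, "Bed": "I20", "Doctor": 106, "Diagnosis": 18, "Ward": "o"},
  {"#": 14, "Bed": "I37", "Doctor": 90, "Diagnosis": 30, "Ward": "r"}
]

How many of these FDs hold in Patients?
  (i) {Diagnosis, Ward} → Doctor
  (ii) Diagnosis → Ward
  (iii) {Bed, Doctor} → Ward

2

(i) {Diagnosis, Ward} → Doctor: every LHS value maps to a single RHS value — holds.
(ii) Diagnosis → Ward: Diagnosis=21: rows 1, 5, 8, 11 → Ward takes values {o, q} — violation; Diagnosis=29: rows 2, 3, 4 → Ward takes values {o, q, r} — violation; Diagnosis=25: rows 6, 10 → Ward takes values {o, y} — violation; Diagnosis=18: rows 7, 13 → Ward takes values {q, o} — violation; Diagnosis=30: rows 9, 14 → Ward takes values {j, r} — violation — fails.
(iii) {Bed, Doctor} → Ward: every LHS value maps to a single RHS value — holds.
2 of the 3 dependencies hold.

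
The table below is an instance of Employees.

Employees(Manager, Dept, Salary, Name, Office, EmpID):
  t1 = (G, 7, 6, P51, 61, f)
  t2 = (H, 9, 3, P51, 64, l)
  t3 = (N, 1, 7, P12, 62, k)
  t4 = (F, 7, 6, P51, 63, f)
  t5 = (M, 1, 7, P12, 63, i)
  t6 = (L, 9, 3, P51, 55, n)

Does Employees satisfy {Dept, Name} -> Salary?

(Dept=7, Name=P51): rows 1, 4 → Salary = 6, 6 ✓
(Dept=9, Name=P51): rows 2, 6 → Salary = 3, 3 ✓
(Dept=1, Name=P12): rows 3, 5 → Salary = 7, 7 ✓
Every {Dept, Name} value is associated with a single Salary value, so {Dept, Name} -> Salary holds.

Yes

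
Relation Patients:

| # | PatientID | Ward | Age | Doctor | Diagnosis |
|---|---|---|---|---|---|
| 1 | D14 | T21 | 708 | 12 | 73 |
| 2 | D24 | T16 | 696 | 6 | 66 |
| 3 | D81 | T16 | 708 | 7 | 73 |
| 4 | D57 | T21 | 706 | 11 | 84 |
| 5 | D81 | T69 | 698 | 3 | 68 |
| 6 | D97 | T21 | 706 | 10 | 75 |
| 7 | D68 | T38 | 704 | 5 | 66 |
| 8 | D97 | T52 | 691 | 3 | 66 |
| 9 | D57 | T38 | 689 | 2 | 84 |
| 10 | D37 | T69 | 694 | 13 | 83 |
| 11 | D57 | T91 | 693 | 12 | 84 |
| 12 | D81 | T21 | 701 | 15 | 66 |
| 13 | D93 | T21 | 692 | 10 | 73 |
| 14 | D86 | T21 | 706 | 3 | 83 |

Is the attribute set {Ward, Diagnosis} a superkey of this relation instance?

No

Rows 1 and 13 have the same {Ward, Diagnosis} value (Ward=T21, Diagnosis=73) but are distinct tuples, so {Ward, Diagnosis} does not determine every attribute — not a superkey.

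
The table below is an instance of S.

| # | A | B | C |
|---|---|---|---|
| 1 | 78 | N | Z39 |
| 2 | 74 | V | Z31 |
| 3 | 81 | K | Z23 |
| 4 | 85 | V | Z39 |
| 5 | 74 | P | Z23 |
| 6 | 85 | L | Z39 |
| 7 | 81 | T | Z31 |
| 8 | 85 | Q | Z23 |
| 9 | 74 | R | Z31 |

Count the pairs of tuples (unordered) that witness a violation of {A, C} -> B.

(A=74, C=Z31): violating pairs (2,9) — 1 pair.
(A=85, C=Z39): violating pairs (4,6) — 1 pair.

2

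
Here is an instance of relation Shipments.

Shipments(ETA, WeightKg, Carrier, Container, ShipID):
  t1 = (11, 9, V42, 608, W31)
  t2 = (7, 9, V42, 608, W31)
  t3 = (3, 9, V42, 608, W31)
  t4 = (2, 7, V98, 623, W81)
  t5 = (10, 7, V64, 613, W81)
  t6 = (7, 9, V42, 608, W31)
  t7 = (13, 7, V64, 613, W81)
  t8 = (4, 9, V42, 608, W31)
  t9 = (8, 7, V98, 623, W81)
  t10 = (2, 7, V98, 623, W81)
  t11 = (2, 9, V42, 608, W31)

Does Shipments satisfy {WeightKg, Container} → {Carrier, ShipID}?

Yes

(WeightKg=9, Container=608): rows 1, 2, 3, 6, 8, 11 → {Carrier,ShipID} = (V42, W31), (V42, W31), (V42, W31), (V42, W31), (V42, W31), (V42, W31) ✓
(WeightKg=7, Container=623): rows 4, 9, 10 → {Carrier,ShipID} = (V98, W81), (V98, W81), (V98, W81) ✓
(WeightKg=7, Container=613): rows 5, 7 → {Carrier,ShipID} = (V64, W81), (V64, W81) ✓
Every {WeightKg, Container} value is associated with a single {Carrier, ShipID} value, so {WeightKg, Container} → {Carrier, ShipID} holds.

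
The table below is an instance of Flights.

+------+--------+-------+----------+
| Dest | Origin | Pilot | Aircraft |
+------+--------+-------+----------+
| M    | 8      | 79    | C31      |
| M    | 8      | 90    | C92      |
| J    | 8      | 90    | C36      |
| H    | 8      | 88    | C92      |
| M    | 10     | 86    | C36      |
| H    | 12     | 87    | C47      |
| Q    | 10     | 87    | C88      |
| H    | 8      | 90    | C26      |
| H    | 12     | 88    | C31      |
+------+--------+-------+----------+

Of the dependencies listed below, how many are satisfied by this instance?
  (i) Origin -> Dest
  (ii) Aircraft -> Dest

(i) Origin -> Dest: Origin=8: 5 rows → Dest takes values {M, J, H} — violation; Origin=10: 2 rows → Dest takes values {M, Q} — violation — fails.
(ii) Aircraft -> Dest: Aircraft=C31: 2 rows → Dest takes values {M, H} — violation; Aircraft=C92: 2 rows → Dest takes values {M, H} — violation; Aircraft=C36: 2 rows → Dest takes values {J, M} — violation — fails.
None of the 2 dependencies hold.

0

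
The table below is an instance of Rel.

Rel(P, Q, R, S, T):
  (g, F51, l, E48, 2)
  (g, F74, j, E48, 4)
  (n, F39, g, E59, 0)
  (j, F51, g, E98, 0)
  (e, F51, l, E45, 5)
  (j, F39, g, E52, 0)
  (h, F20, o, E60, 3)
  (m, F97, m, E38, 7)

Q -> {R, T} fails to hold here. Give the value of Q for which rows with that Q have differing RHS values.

F51

Q=F51: 3 rows → {R,T} takes values {(l, 2), (g, 0), (l, 5)} — violation
Q=F74: 1 row → {R,T} = (j, 4) ✓
Q=F39: 2 rows → {R,T} = (g, 0), (g, 0) ✓
Q=F20: 1 row → {R,T} = (o, 3) ✓
Q=F97: 1 row → {R,T} = (m, 7) ✓
The only Q value with inconsistent RHS is Q=F51.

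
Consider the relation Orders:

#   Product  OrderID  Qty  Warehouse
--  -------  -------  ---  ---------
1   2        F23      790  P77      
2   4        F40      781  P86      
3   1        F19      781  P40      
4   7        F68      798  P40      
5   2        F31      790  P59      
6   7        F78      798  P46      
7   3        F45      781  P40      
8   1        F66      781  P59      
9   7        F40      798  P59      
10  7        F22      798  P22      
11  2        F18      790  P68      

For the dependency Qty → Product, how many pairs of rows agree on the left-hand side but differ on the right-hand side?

5

Qty=790: all 3 rows agree on Product — 0 pairs.
Qty=781: violating pairs (2,3), (2,7), (2,8), (3,7), (7,8) — 5 pairs.
Qty=798: all 4 rows agree on Product — 0 pairs.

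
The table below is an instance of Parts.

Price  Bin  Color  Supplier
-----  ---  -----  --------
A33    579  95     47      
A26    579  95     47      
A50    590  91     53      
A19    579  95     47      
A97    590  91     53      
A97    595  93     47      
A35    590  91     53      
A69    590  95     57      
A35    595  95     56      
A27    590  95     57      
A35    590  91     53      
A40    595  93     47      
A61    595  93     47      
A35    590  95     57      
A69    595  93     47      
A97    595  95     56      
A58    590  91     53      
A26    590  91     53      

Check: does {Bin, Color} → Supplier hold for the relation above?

(Bin=579, Color=95): 3 rows → Supplier = 47, 47, 47 ✓
(Bin=590, Color=91): 6 rows → Supplier = 53, 53, 53, 53, 53, 53 ✓
(Bin=595, Color=93): 4 rows → Supplier = 47, 47, 47, 47 ✓
(Bin=590, Color=95): 3 rows → Supplier = 57, 57, 57 ✓
(Bin=595, Color=95): 2 rows → Supplier = 56, 56 ✓
Every {Bin, Color} value is associated with a single Supplier value, so {Bin, Color} → Supplier holds.

Yes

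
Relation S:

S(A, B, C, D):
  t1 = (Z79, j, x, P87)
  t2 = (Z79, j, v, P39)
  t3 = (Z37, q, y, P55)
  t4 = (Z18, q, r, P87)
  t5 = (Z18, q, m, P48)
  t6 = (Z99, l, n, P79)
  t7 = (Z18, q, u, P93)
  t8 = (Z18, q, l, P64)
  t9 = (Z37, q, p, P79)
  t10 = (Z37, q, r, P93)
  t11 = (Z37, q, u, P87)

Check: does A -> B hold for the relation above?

A=Z79: rows 1, 2 → B = j, j ✓
A=Z37: rows 3, 9, 10, 11 → B = q, q, q, q ✓
A=Z18: rows 4, 5, 7, 8 → B = q, q, q, q ✓
A=Z99: row 6 → B = l ✓
Every A value is associated with a single B value, so A -> B holds.

Yes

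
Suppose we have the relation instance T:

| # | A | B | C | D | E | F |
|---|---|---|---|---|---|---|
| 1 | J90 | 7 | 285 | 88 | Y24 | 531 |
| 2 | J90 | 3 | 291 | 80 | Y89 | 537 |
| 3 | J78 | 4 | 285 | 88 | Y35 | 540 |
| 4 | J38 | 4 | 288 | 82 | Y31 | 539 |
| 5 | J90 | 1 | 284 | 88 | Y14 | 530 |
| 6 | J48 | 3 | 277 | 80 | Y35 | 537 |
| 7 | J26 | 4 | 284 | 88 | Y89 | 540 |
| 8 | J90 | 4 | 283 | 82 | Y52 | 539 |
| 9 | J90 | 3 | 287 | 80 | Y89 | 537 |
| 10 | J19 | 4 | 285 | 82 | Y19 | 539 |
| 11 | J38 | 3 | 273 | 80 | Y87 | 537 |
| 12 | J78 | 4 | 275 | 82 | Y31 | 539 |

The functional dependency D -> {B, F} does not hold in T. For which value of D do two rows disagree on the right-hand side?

D=88: rows 1, 3, 5, 7 → {B,F} takes values {(7, 531), (4, 540), (1, 530)} — violation
D=80: rows 2, 6, 9, 11 → {B,F} = (3, 537), (3, 537), (3, 537), (3, 537) ✓
D=82: rows 4, 8, 10, 12 → {B,F} = (4, 539), (4, 539), (4, 539), (4, 539) ✓
The only D value with inconsistent RHS is D=88.

88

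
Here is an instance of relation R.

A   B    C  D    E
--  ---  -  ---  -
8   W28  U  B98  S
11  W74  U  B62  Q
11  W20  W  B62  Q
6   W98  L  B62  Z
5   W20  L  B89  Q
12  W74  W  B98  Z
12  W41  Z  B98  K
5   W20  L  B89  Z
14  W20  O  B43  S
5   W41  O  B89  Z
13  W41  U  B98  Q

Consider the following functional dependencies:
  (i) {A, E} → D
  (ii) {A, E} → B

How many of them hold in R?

1

(i) {A, E} → D: every LHS value maps to a single RHS value — holds.
(ii) {A, E} → B: (A=11, E=Q): 2 rows → B takes values {W74, W20} — violation; (A=5, E=Z): 2 rows → B takes values {W20, W41} — violation — fails.
1 of the 2 dependencies holds.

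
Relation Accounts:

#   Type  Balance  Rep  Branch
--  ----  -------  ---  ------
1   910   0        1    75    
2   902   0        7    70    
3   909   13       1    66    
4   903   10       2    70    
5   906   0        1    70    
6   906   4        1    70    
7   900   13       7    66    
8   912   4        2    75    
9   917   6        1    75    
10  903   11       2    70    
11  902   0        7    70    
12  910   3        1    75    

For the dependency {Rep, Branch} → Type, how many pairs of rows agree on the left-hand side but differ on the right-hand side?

2

(Rep=1, Branch=75): violating pairs (1,9), (9,12) — 2 pairs.
(Rep=7, Branch=70): all 2 rows agree on Type — 0 pairs.
(Rep=2, Branch=70): all 2 rows agree on Type — 0 pairs.
(Rep=1, Branch=70): all 2 rows agree on Type — 0 pairs.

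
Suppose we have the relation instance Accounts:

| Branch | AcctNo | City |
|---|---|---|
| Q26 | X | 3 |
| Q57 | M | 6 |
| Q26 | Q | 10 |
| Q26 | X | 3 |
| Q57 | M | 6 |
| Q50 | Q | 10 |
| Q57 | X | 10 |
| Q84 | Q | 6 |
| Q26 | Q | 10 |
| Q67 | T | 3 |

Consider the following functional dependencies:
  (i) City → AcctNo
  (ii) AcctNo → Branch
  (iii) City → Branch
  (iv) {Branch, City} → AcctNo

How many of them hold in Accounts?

1

(i) City → AcctNo: City=3: 3 rows → AcctNo takes values {X, T} — violation; City=6: 3 rows → AcctNo takes values {M, Q} — violation; City=10: 4 rows → AcctNo takes values {Q, X} — violation — fails.
(ii) AcctNo → Branch: AcctNo=X: 3 rows → Branch takes values {Q26, Q57} — violation; AcctNo=Q: 4 rows → Branch takes values {Q26, Q50, Q84} — violation — fails.
(iii) City → Branch: City=3: 3 rows → Branch takes values {Q26, Q67} — violation; City=6: 3 rows → Branch takes values {Q57, Q84} — violation; City=10: 4 rows → Branch takes values {Q26, Q50, Q57} — violation — fails.
(iv) {Branch, City} → AcctNo: every LHS value maps to a single RHS value — holds.
1 of the 4 dependencies holds.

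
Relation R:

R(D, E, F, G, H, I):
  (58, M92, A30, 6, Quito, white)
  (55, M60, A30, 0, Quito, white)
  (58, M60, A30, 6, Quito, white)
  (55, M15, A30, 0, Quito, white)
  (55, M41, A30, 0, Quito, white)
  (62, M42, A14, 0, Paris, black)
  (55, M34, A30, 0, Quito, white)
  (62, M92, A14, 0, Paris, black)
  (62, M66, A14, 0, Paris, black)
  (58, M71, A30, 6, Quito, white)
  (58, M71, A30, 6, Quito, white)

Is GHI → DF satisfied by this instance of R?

Yes

(G=6, H=Quito, I=white): 4 rows → {D,F} = (58, A30), (58, A30), (58, A30), (58, A30) ✓
(G=0, H=Quito, I=white): 4 rows → {D,F} = (55, A30), (55, A30), (55, A30), (55, A30) ✓
(G=0, H=Paris, I=black): 3 rows → {D,F} = (62, A14), (62, A14), (62, A14) ✓
Every GHI value is associated with a single DF value, so GHI → DF holds.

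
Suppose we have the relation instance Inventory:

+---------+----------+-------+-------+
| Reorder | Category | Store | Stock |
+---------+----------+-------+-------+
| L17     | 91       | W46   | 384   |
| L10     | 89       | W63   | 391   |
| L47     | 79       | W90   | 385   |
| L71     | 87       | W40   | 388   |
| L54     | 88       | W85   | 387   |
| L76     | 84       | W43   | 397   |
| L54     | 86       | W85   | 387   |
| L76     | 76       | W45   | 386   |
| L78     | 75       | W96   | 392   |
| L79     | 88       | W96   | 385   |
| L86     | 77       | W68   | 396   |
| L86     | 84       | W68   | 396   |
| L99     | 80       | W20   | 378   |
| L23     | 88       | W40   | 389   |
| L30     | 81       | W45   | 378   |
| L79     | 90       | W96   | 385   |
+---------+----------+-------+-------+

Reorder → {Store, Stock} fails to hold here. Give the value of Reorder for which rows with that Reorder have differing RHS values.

L76

Reorder=L17: 1 row → {Store,Stock} = (W46, 384) ✓
Reorder=L10: 1 row → {Store,Stock} = (W63, 391) ✓
Reorder=L47: 1 row → {Store,Stock} = (W90, 385) ✓
Reorder=L71: 1 row → {Store,Stock} = (W40, 388) ✓
Reorder=L54: 2 rows → {Store,Stock} = (W85, 387), (W85, 387) ✓
Reorder=L76: 2 rows → {Store,Stock} takes values {(W43, 397), (W45, 386)} — violation
Reorder=L78: 1 row → {Store,Stock} = (W96, 392) ✓
Reorder=L79: 2 rows → {Store,Stock} = (W96, 385), (W96, 385) ✓
Reorder=L86: 2 rows → {Store,Stock} = (W68, 396), (W68, 396) ✓
Reorder=L99: 1 row → {Store,Stock} = (W20, 378) ✓
Reorder=L23: 1 row → {Store,Stock} = (W40, 389) ✓
Reorder=L30: 1 row → {Store,Stock} = (W45, 378) ✓
The only Reorder value with inconsistent RHS is Reorder=L76.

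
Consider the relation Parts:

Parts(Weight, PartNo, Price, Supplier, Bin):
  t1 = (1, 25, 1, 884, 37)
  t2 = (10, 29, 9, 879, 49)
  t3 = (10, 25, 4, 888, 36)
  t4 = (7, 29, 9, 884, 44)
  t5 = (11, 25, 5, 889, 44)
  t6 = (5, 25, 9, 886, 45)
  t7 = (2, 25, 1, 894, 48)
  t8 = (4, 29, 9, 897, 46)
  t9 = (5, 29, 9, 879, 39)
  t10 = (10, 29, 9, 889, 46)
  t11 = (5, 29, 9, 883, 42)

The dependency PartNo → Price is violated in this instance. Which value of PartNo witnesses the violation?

PartNo=25: rows 1, 3, 5, 6, 7 → Price takes values {1, 4, 5, 9} — violation
PartNo=29: rows 2, 4, 8, 9, 10, 11 → Price = 9, 9, 9, 9, 9, 9 ✓
The only PartNo value with inconsistent Price is PartNo=25.

25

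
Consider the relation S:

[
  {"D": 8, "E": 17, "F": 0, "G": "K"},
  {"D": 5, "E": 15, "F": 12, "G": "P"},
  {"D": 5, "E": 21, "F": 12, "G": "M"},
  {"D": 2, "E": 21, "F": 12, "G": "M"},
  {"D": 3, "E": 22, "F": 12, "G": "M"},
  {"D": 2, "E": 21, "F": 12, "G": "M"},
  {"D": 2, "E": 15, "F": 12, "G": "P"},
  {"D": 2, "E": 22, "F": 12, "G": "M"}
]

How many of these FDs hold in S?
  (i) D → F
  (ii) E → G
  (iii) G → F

3

(i) D → F: every LHS value maps to a single RHS value — holds.
(ii) E → G: every LHS value maps to a single RHS value — holds.
(iii) G → F: every LHS value maps to a single RHS value — holds.
3 of the 3 dependencies hold.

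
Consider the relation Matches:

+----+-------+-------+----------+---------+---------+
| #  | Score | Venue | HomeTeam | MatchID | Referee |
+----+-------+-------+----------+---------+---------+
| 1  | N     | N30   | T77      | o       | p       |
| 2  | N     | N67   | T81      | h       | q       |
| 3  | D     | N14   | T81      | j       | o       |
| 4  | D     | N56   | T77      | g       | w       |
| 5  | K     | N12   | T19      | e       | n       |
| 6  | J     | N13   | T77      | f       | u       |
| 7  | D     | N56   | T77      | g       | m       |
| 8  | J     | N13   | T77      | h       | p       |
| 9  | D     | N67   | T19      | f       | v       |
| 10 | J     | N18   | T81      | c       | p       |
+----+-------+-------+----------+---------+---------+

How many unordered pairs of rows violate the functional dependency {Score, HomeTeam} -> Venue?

0

(Score=D, HomeTeam=T77): all 2 rows agree on Venue — 0 pairs.
(Score=J, HomeTeam=T77): all 2 rows agree on Venue — 0 pairs.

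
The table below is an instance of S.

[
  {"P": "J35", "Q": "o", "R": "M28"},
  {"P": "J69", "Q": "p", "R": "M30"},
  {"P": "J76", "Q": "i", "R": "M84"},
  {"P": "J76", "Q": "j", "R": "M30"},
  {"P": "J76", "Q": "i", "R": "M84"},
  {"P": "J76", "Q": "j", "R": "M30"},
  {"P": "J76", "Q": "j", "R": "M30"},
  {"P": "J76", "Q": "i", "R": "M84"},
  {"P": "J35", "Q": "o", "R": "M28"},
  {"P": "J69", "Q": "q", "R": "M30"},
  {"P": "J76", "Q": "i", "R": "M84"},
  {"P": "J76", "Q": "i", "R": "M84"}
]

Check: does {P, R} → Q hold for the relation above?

No

(P=J35, R=M28): 2 rows → Q = o, o ✓
(P=J69, R=M30): 2 rows → Q takes values {p, q} — violation
(P=J76, R=M84): 5 rows → Q = i, i, i, i, i ✓
(P=J76, R=M30): 3 rows → Q = j, j, j ✓
Two rows agree on {P, R} but differ on Q, so {P, R} → Q does not hold.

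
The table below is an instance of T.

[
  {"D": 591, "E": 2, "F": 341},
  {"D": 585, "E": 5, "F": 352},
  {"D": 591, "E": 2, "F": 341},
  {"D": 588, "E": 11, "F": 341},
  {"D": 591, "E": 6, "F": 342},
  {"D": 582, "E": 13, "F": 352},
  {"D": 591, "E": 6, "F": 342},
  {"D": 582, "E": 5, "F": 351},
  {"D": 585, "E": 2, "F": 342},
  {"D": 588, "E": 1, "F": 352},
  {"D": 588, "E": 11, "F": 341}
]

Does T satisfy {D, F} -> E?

(D=591, F=341): 2 rows → E = 2, 2 ✓
(D=585, F=352): 1 row → E = 5 ✓
(D=588, F=341): 2 rows → E = 11, 11 ✓
(D=591, F=342): 2 rows → E = 6, 6 ✓
(D=582, F=352): 1 row → E = 13 ✓
(D=582, F=351): 1 row → E = 5 ✓
(D=585, F=342): 1 row → E = 2 ✓
(D=588, F=352): 1 row → E = 1 ✓
Every {D, F} value is associated with a single E value, so {D, F} -> E holds.

Yes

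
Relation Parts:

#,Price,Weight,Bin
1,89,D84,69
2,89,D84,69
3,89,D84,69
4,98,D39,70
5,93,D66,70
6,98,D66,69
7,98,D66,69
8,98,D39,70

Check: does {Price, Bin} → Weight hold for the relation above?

Yes

(Price=89, Bin=69): rows 1, 2, 3 → Weight = D84, D84, D84 ✓
(Price=98, Bin=70): rows 4, 8 → Weight = D39, D39 ✓
(Price=93, Bin=70): row 5 → Weight = D66 ✓
(Price=98, Bin=69): rows 6, 7 → Weight = D66, D66 ✓
Every {Price, Bin} value is associated with a single Weight value, so {Price, Bin} → Weight holds.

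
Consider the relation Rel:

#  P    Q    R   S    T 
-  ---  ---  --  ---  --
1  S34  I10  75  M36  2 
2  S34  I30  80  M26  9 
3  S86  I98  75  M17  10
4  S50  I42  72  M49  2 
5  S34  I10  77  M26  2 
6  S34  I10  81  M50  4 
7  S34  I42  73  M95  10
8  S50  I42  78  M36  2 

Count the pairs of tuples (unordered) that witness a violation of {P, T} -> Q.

(P=S34, T=2): all 2 rows agree on Q — 0 pairs.
(P=S50, T=2): all 2 rows agree on Q — 0 pairs.

0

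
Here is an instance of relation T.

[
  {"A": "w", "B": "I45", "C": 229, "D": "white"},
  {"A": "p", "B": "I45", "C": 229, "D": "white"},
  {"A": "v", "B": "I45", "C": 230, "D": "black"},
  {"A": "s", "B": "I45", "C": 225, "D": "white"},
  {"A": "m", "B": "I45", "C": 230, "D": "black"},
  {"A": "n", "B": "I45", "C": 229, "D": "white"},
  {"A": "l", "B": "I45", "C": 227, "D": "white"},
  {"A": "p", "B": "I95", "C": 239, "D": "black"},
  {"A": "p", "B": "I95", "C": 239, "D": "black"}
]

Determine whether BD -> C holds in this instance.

No

(B=I45, D=white): 5 rows → C takes values {229, 225, 227} — violation
(B=I45, D=black): 2 rows → C = 230, 230 ✓
(B=I95, D=black): 2 rows → C = 239, 239 ✓
Two rows agree on BD but differ on C, so BD -> C does not hold.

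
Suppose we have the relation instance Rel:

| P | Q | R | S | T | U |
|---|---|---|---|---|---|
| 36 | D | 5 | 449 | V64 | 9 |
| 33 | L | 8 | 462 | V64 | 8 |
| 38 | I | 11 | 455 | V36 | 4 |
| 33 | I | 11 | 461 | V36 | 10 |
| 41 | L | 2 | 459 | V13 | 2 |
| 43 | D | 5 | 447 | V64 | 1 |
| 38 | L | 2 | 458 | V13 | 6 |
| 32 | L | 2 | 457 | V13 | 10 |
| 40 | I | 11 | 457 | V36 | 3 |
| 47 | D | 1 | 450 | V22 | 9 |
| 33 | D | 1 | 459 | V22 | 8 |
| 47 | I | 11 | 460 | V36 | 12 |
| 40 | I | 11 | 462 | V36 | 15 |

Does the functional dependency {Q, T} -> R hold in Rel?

(Q=D, T=V64): 2 rows → R = 5, 5 ✓
(Q=L, T=V64): 1 row → R = 8 ✓
(Q=I, T=V36): 5 rows → R = 11, 11, 11, 11, 11 ✓
(Q=L, T=V13): 3 rows → R = 2, 2, 2 ✓
(Q=D, T=V22): 2 rows → R = 1, 1 ✓
Every {Q, T} value is associated with a single R value, so {Q, T} -> R holds.

Yes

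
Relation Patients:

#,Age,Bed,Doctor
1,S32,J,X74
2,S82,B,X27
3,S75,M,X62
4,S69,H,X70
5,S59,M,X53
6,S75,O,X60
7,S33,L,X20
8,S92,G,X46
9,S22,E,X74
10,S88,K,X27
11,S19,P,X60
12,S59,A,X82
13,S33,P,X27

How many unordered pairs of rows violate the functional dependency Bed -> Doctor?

Bed=M: violating pairs (3,5) — 1 pair.
Bed=P: violating pairs (11,13) — 1 pair.

2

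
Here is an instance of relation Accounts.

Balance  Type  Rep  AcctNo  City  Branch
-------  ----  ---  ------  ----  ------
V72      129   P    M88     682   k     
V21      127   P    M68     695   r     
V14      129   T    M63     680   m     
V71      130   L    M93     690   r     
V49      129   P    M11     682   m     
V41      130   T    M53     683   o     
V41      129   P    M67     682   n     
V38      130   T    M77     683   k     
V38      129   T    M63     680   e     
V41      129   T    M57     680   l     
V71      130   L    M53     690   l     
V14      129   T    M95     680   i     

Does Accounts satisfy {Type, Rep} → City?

(Type=129, Rep=P): 3 rows → City = 682, 682, 682 ✓
(Type=127, Rep=P): 1 row → City = 695 ✓
(Type=129, Rep=T): 4 rows → City = 680, 680, 680, 680 ✓
(Type=130, Rep=L): 2 rows → City = 690, 690 ✓
(Type=130, Rep=T): 2 rows → City = 683, 683 ✓
Every {Type, Rep} value is associated with a single City value, so {Type, Rep} → City holds.

Yes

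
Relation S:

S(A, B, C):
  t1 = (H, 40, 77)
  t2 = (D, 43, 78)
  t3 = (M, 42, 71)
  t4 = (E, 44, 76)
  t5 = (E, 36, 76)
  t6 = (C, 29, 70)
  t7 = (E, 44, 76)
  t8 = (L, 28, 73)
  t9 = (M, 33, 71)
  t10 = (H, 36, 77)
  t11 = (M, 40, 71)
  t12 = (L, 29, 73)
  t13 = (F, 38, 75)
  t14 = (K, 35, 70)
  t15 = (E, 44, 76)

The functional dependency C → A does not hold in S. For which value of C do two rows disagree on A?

C=77: rows 1, 10 → A = H, H ✓
C=78: row 2 → A = D ✓
C=71: rows 3, 9, 11 → A = M, M, M ✓
C=76: rows 4, 5, 7, 15 → A = E, E, E, E ✓
C=70: rows 6, 14 → A takes values {C, K} — violation
C=73: rows 8, 12 → A = L, L ✓
C=75: row 13 → A = F ✓
The only C value with inconsistent A is C=70.

70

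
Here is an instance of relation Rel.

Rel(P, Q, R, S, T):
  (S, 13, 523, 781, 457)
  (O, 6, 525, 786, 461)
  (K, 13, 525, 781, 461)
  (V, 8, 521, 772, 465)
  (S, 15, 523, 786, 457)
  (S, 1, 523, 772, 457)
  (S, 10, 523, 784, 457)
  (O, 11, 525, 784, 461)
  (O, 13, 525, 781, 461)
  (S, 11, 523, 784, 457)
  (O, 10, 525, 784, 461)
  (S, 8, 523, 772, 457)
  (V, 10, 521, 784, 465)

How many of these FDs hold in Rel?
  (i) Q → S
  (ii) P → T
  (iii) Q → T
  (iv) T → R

(i) Q → S: every LHS value maps to a single RHS value — holds.
(ii) P → T: every LHS value maps to a single RHS value — holds.
(iii) Q → T: Q=13: 3 rows → T takes values {457, 461} — violation; Q=8: 2 rows → T takes values {465, 457} — violation; Q=10: 3 rows → T takes values {457, 461, 465} — violation; Q=11: 2 rows → T takes values {461, 457} — violation — fails.
(iv) T → R: every LHS value maps to a single RHS value — holds.
3 of the 4 dependencies hold.

3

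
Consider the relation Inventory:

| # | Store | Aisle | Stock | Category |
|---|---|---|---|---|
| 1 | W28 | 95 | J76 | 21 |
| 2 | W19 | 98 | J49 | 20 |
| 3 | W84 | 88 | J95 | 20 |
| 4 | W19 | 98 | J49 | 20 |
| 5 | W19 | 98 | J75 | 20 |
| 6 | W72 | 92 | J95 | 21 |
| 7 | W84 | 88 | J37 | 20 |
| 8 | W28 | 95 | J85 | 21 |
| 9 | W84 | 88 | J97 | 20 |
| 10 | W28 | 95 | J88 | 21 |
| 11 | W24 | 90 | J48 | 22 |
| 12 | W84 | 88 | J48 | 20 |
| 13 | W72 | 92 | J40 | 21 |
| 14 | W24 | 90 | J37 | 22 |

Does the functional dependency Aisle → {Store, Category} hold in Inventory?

Yes

Aisle=95: rows 1, 8, 10 → {Store,Category} = (W28, 21), (W28, 21), (W28, 21) ✓
Aisle=98: rows 2, 4, 5 → {Store,Category} = (W19, 20), (W19, 20), (W19, 20) ✓
Aisle=88: rows 3, 7, 9, 12 → {Store,Category} = (W84, 20), (W84, 20), (W84, 20), (W84, 20) ✓
Aisle=92: rows 6, 13 → {Store,Category} = (W72, 21), (W72, 21) ✓
Aisle=90: rows 11, 14 → {Store,Category} = (W24, 22), (W24, 22) ✓
Every Aisle value is associated with a single {Store, Category} value, so Aisle → {Store, Category} holds.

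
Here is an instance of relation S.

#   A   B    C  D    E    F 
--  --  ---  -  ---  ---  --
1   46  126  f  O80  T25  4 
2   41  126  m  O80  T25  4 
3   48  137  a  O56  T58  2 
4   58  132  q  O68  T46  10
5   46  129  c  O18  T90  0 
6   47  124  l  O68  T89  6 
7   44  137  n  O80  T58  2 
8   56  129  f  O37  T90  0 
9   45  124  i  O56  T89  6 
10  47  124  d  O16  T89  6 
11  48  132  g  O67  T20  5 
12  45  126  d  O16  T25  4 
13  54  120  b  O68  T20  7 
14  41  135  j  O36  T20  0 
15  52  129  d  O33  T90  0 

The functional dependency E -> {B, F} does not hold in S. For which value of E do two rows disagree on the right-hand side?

T20

E=T25: rows 1, 2, 12 → {B,F} = (126, 4), (126, 4), (126, 4) ✓
E=T58: rows 3, 7 → {B,F} = (137, 2), (137, 2) ✓
E=T46: row 4 → {B,F} = (132, 10) ✓
E=T90: rows 5, 8, 15 → {B,F} = (129, 0), (129, 0), (129, 0) ✓
E=T89: rows 6, 9, 10 → {B,F} = (124, 6), (124, 6), (124, 6) ✓
E=T20: rows 11, 13, 14 → {B,F} takes values {(132, 5), (120, 7), (135, 0)} — violation
The only E value with inconsistent RHS is E=T20.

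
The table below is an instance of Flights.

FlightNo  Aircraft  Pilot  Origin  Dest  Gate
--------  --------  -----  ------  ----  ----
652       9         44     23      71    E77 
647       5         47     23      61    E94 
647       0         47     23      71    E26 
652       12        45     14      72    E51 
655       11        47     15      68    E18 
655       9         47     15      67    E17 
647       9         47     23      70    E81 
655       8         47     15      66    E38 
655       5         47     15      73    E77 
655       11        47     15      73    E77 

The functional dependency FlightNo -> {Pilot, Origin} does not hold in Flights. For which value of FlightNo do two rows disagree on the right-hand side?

652

FlightNo=652: 2 rows → {Pilot,Origin} takes values {(44, 23), (45, 14)} — violation
FlightNo=647: 3 rows → {Pilot,Origin} = (47, 23), (47, 23), (47, 23) ✓
FlightNo=655: 5 rows → {Pilot,Origin} = (47, 15), (47, 15), (47, 15), (47, 15), (47, 15) ✓
The only FlightNo value with inconsistent RHS is FlightNo=652.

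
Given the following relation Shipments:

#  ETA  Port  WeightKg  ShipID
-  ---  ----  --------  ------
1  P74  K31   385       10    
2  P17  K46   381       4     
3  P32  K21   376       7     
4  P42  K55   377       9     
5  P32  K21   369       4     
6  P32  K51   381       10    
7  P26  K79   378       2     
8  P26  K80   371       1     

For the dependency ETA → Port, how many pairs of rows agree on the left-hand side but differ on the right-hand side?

3

ETA=P32: violating pairs (3,6), (5,6) — 2 pairs.
ETA=P26: violating pairs (7,8) — 1 pair.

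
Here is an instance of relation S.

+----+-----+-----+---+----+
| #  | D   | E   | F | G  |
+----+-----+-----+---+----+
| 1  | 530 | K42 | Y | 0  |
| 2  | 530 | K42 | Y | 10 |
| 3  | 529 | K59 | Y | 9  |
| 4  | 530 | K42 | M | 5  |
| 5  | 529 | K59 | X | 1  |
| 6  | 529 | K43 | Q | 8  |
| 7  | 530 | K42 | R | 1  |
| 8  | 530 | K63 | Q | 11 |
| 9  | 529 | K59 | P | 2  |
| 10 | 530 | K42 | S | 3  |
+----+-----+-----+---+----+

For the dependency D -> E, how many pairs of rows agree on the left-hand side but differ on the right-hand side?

8

D=530: violating pairs (1,8), (2,8), (4,8), (7,8), (8,10) — 5 pairs.
D=529: violating pairs (3,6), (5,6), (6,9) — 3 pairs.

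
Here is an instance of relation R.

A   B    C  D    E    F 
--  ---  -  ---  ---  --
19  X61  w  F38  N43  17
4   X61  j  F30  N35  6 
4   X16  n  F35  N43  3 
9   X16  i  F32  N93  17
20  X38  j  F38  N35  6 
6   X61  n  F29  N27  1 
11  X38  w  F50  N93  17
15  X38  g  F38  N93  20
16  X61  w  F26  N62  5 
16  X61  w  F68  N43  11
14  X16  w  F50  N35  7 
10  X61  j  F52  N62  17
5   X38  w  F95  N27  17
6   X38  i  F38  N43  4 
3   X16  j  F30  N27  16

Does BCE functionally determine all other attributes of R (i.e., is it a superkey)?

No

Two distinct rows share (B=X61, C=w, E=N43), so BCE does not determine every attribute — not a superkey.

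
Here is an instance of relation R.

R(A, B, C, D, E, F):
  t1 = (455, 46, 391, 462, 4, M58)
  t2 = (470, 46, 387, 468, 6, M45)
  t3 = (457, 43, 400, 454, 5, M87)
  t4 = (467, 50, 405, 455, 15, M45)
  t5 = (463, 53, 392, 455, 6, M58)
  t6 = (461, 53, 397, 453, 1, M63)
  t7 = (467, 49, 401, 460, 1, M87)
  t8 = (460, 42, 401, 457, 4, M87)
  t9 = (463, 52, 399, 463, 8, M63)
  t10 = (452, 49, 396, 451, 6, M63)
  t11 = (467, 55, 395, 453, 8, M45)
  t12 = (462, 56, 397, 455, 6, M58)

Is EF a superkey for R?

No

Rows 5 and 12 have the same EF value (E=6, F=M58) but are distinct tuples, so EF does not determine every attribute — not a superkey.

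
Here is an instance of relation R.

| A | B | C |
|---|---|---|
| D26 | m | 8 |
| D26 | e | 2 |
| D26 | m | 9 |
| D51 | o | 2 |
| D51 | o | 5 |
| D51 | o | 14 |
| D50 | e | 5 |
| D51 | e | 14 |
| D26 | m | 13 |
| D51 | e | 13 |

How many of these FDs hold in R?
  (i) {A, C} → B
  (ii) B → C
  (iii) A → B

(i) {A, C} → B: (A=D51, C=14): 2 rows → B takes values {o, e} — violation — fails.
(ii) B → C: B=m: 3 rows → C takes values {8, 9, 13} — violation; B=e: 4 rows → C takes values {2, 5, 14, 13} — violation; B=o: 3 rows → C takes values {2, 5, 14} — violation — fails.
(iii) A → B: A=D26: 4 rows → B takes values {m, e} — violation; A=D51: 5 rows → B takes values {o, e} — violation — fails.
None of the 3 dependencies hold.

0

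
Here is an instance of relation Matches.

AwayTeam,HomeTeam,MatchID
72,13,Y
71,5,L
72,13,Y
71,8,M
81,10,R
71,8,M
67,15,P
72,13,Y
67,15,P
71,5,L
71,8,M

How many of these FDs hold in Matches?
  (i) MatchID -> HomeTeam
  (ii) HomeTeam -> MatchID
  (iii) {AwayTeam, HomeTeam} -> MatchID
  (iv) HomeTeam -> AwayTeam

(i) MatchID -> HomeTeam: every LHS value maps to a single RHS value — holds.
(ii) HomeTeam -> MatchID: every LHS value maps to a single RHS value — holds.
(iii) {AwayTeam, HomeTeam} -> MatchID: every LHS value maps to a single RHS value — holds.
(iv) HomeTeam -> AwayTeam: every LHS value maps to a single RHS value — holds.
4 of the 4 dependencies hold.

4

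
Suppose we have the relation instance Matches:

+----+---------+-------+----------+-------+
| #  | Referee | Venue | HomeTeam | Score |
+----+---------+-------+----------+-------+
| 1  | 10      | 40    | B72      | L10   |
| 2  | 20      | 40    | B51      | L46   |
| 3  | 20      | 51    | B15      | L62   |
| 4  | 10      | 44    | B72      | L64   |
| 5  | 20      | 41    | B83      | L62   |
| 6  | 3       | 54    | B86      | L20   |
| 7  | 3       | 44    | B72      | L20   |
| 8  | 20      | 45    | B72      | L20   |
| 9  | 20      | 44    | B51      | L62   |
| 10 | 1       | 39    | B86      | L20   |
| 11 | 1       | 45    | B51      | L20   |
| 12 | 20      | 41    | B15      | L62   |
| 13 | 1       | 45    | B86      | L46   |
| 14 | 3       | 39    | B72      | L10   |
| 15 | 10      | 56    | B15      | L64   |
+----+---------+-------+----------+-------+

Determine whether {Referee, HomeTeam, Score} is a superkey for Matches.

No

Rows 3 and 12 have the same {Referee, HomeTeam, Score} value (Referee=20, HomeTeam=B15, Score=L62) but are distinct tuples, so {Referee, HomeTeam, Score} does not determine every attribute — not a superkey.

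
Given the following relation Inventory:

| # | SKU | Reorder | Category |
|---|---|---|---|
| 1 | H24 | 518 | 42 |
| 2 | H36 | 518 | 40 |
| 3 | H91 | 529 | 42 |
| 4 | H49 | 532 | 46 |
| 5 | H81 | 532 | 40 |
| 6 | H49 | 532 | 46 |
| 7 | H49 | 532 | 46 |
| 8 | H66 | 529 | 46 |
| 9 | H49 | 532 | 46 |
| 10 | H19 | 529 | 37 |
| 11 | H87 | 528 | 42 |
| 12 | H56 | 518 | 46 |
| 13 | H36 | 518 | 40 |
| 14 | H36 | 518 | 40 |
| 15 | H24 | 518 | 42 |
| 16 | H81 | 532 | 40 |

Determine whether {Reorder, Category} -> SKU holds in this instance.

(Reorder=518, Category=42): rows 1, 15 → SKU = H24, H24 ✓
(Reorder=518, Category=40): rows 2, 13, 14 → SKU = H36, H36, H36 ✓
(Reorder=529, Category=42): row 3 → SKU = H91 ✓
(Reorder=532, Category=46): rows 4, 6, 7, 9 → SKU = H49, H49, H49, H49 ✓
(Reorder=532, Category=40): rows 5, 16 → SKU = H81, H81 ✓
(Reorder=529, Category=46): row 8 → SKU = H66 ✓
(Reorder=529, Category=37): row 10 → SKU = H19 ✓
(Reorder=528, Category=42): row 11 → SKU = H87 ✓
(Reorder=518, Category=46): row 12 → SKU = H56 ✓
Every {Reorder, Category} value is associated with a single SKU value, so {Reorder, Category} -> SKU holds.

Yes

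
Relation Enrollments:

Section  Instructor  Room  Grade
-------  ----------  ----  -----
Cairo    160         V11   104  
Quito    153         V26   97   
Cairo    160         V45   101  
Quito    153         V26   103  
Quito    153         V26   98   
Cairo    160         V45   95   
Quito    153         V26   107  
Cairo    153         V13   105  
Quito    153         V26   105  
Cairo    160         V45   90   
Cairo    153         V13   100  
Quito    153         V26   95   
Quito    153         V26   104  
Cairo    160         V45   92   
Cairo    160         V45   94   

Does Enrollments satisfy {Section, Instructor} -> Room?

No

(Section=Cairo, Instructor=160): 6 rows → Room takes values {V11, V45} — violation
(Section=Quito, Instructor=153): 7 rows → Room = V26, V26, V26, V26, V26, V26, V26 ✓
(Section=Cairo, Instructor=153): 2 rows → Room = V13, V13 ✓
Two rows agree on {Section, Instructor} but differ on Room, so {Section, Instructor} -> Room does not hold.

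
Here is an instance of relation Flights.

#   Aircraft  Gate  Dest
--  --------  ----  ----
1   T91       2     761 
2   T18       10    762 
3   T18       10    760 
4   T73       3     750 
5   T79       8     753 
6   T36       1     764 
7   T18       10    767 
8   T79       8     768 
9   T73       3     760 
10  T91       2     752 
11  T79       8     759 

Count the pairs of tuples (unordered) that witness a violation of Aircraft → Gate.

0

Aircraft=T91: all 2 rows agree on Gate — 0 pairs.
Aircraft=T18: all 3 rows agree on Gate — 0 pairs.
Aircraft=T73: all 2 rows agree on Gate — 0 pairs.
Aircraft=T79: all 3 rows agree on Gate — 0 pairs.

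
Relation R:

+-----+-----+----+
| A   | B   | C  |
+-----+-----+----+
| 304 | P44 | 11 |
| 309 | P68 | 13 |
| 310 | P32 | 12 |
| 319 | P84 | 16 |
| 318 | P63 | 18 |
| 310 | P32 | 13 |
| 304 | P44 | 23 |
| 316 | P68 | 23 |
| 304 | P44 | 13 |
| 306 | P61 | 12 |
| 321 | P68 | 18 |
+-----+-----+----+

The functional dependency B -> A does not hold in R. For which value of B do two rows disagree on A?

B=P44: 3 rows → A = 304, 304, 304 ✓
B=P68: 3 rows → A takes values {309, 316, 321} — violation
B=P32: 2 rows → A = 310, 310 ✓
B=P84: 1 row → A = 319 ✓
B=P63: 1 row → A = 318 ✓
B=P61: 1 row → A = 306 ✓
The only B value with inconsistent A is B=P68.

P68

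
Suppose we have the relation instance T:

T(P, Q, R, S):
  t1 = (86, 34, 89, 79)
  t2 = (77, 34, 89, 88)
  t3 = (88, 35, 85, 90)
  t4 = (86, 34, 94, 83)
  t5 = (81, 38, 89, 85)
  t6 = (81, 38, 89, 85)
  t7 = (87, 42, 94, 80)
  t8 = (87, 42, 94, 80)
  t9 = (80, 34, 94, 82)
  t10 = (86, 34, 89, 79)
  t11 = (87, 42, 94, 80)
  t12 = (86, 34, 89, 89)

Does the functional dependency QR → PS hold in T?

(Q=34, R=89): rows 1, 2, 10, 12 → {P,S} takes values {(86, 79), (77, 88), (86, 89)} — violation
(Q=35, R=85): row 3 → {P,S} = (88, 90) ✓
(Q=34, R=94): rows 4, 9 → {P,S} takes values {(86, 83), (80, 82)} — violation
(Q=38, R=89): rows 5, 6 → {P,S} = (81, 85), (81, 85) ✓
(Q=42, R=94): rows 7, 8, 11 → {P,S} = (87, 80), (87, 80), (87, 80) ✓
Two rows agree on QR but differ on PS, so QR → PS does not hold.

No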